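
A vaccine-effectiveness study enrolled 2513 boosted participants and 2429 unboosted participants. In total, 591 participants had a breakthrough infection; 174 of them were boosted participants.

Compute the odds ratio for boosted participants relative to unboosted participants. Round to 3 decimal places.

boosted participants without the outcome: 2513 − 174 = 2339
unboosted participants with the outcome: 591 − 174 = 417
unboosted participants without the outcome: 2429 − 417 = 2012
OR = (174 × 2012) / (2339 × 417) = 350088/975363 ≈ 0.359

OR = 0.359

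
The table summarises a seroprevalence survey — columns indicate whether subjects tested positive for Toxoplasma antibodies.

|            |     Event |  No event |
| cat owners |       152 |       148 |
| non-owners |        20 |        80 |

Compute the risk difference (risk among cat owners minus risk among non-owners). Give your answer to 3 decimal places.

risk, cat owners = 152/300 = 0.5067
risk, non-owners = 20/100 = 0.2000
risk difference = 0.5067 − 0.2000 = 0.307

0.307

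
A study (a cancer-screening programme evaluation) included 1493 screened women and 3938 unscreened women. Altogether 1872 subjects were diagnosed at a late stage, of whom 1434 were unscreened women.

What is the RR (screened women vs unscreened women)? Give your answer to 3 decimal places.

screened women with the outcome: 1872 − 1434 = 438
screened women without the outcome: 1493 − 438 = 1055
unscreened women without the outcome: 3938 − 1434 = 2504
risk, screened women = 438/1493 = 0.2934
risk, unscreened women = 1434/3938 = 0.3641
RR = 0.2934 / 0.3641 = 0.806

0.806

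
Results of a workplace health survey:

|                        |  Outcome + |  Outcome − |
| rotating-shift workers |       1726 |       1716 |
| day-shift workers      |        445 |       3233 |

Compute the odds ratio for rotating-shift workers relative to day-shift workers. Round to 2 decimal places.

odds, rotating-shift workers = 1726/1716 = 1.0058
odds, day-shift workers = 445/3233 = 0.1376
OR = 1.0058 / 0.1376 = 7.31

7.31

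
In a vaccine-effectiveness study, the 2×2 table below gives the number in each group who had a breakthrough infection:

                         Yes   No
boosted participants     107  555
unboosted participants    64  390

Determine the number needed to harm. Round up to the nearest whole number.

risk, boosted participants = 107/662 = 0.161631
risk, unboosted participants = 64/454 = 0.140969
absolute risk difference = 0.020662
1 / 0.020662 = 48.398 → round up → 49

49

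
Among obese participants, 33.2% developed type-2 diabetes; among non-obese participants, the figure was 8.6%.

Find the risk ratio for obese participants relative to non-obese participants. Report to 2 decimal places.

RR = 0.3320 / 0.0860 = 3.86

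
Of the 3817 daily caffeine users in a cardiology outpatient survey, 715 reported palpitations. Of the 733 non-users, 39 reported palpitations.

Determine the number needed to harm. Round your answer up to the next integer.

NNH: 8

risk, daily caffeine users = 715/3817 = 0.187320
risk, non-users = 39/733 = 0.053206
absolute risk difference = 0.134114
1 / 0.134114 = 7.456 → round up → 8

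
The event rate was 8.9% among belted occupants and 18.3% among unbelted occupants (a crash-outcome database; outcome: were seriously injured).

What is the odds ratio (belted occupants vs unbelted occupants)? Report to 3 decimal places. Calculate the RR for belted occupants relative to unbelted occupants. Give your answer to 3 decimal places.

OR = 0.436; RR = 0.486

odds, belted occupants = 0.0890/0.9110 = 0.0977
odds, unbelted occupants = 0.1830/0.8170 = 0.2240
OR = 0.0977 / 0.2240 = 0.436
RR = 0.0890 / 0.1830 = 0.486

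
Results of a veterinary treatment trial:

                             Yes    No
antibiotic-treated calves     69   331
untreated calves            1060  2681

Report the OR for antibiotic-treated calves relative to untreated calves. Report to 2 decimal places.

0.53

odds, antibiotic-treated calves = 69/331 = 0.2085
odds, untreated calves = 1060/2681 = 0.3954
OR = 0.2085 / 0.3954 = 0.53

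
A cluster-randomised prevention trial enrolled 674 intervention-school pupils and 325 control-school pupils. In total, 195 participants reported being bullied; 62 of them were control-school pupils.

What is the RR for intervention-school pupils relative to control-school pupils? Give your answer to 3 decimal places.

RR = 1.034

intervention-school pupils with the outcome: 195 − 62 = 133
intervention-school pupils without the outcome: 674 − 133 = 541
control-school pupils without the outcome: 325 − 62 = 263
risk, intervention-school pupils = 133/674 = 0.1973
risk, control-school pupils = 62/325 = 0.1908
RR = 0.1973 / 0.1908 = 1.034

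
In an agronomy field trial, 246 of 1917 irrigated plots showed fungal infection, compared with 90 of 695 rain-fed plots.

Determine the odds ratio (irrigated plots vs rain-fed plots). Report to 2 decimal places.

odds, irrigated plots = 246/1671 = 0.1472
odds, rain-fed plots = 90/605 = 0.1488
OR = 0.1472 / 0.1488 = 0.99

OR ≈ 0.99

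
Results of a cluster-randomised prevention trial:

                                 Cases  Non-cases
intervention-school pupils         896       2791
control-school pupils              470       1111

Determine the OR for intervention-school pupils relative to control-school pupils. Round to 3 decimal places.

OR = (896 × 1111) / (2791 × 470) = 995456/1311770 ≈ 0.759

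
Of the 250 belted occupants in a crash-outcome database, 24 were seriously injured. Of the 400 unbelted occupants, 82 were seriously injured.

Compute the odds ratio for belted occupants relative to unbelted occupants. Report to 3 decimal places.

OR ≈ 0.412

odds, belted occupants = 24/226 = 0.1062
odds, unbelted occupants = 82/318 = 0.2579
OR = 0.1062 / 0.2579 = 0.412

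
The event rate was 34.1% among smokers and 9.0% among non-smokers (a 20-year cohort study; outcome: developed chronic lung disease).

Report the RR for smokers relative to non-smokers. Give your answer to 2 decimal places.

RR = 0.3410 / 0.0900 = 3.79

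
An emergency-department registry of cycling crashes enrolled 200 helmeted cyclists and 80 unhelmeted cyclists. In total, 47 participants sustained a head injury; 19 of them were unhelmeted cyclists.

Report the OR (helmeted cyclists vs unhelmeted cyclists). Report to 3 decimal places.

OR ≈ 0.523

helmeted cyclists with the outcome: 47 − 19 = 28
helmeted cyclists without the outcome: 200 − 28 = 172
unhelmeted cyclists without the outcome: 80 − 19 = 61
OR = (28 × 61) / (172 × 19) = 1708/3268 ≈ 0.523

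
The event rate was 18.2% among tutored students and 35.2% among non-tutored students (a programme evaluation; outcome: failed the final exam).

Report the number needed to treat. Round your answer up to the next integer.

6

absolute risk difference = 0.170000
1 / 0.170000 = 5.882 → round up → 6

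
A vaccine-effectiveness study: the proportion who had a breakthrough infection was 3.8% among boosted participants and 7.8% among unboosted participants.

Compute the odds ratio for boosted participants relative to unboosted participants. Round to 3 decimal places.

odds, boosted participants = 0.03800/0.96200 = 0.03950
odds, unboosted participants = 0.07800/0.92200 = 0.08460
OR = 0.03950 / 0.08460 = 0.467

0.467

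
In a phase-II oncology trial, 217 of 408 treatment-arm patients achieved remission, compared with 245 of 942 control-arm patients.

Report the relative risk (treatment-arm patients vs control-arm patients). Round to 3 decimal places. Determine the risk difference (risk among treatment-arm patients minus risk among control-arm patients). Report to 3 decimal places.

risk, treatment-arm patients = 217/408 = 0.5319
risk, control-arm patients = 245/942 = 0.2601
RR = 0.5319 / 0.2601 = 2.045
risk difference = 0.5319 − 0.2601 = 0.272

RR = 2.045; RD = 0.272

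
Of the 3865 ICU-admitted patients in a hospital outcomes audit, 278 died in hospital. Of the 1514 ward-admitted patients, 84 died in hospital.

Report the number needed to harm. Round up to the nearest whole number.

61

risk, ICU-admitted patients = 278/3865 = 0.071928
risk, ward-admitted patients = 84/1514 = 0.055482
absolute risk difference = 0.016445
1 / 0.016445 = 60.809 → round up → 61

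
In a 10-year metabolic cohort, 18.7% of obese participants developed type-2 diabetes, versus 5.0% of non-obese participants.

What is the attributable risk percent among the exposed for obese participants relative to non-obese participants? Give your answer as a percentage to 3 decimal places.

AR% = (0.1870 − 0.0500) / 0.1870 = 0.7326 → 73.262%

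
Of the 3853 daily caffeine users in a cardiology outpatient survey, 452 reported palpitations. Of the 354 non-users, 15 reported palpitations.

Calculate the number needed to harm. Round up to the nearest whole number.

14

risk, daily caffeine users = 452/3853 = 0.117311
risk, non-users = 15/354 = 0.042373
absolute risk difference = 0.074938
1 / 0.074938 = 13.344 → round up → 14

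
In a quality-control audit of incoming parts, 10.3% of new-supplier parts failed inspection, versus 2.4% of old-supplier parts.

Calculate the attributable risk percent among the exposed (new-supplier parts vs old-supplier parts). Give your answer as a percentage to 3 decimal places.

AR% = (0.10300 − 0.02400) / 0.10300 = 0.7670 → 76.699%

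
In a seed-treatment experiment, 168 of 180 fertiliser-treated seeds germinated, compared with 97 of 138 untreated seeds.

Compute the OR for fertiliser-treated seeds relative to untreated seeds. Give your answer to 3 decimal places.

OR = (168 × 41) / (12 × 97) = 6888/1164 ≈ 5.918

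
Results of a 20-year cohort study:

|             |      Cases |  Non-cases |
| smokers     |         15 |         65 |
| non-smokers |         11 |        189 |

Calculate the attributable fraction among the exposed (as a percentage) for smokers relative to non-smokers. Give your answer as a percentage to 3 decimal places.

risk, smokers = 15/80 = 0.1875
risk, non-smokers = 11/200 = 0.0550
AR% = (0.1875 − 0.0550) / 0.1875 = 0.7067 → 70.667%

70.667%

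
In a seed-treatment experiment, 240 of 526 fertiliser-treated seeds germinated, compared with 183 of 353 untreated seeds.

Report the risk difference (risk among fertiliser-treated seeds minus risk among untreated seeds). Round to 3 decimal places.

RD: -0.062

risk, fertiliser-treated seeds = 240/526 = 0.4563
risk, untreated seeds = 183/353 = 0.5184
risk difference = 0.4563 − 0.5184 = -0.062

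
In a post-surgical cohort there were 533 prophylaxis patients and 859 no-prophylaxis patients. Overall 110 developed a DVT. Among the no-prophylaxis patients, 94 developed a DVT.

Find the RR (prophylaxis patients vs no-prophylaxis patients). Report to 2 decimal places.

0.27

prophylaxis patients with the outcome: 110 − 94 = 16
prophylaxis patients without the outcome: 533 − 16 = 517
no-prophylaxis patients without the outcome: 859 − 94 = 765
risk, prophylaxis patients = 16/533 = 0.03002
risk, no-prophylaxis patients = 94/859 = 0.10943
RR = 0.03002 / 0.10943 = 0.27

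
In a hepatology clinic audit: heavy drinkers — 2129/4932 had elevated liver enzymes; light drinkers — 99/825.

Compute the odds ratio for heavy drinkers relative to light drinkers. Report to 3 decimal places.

OR = (2129 × 726) / (2803 × 99) = 1545654/277497 ≈ 5.570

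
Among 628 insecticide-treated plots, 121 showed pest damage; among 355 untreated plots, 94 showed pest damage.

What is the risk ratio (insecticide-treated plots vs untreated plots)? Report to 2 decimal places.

RR = 0.73

risk, insecticide-treated plots = 121/628 = 0.1927
risk, untreated plots = 94/355 = 0.2648
RR = 0.1927 / 0.2648 = 0.73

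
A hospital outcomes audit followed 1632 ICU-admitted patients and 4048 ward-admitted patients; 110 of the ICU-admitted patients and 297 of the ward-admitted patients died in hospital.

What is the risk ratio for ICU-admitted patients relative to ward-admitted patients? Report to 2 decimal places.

risk, ICU-admitted patients = 110/1632 = 0.0674
risk, ward-admitted patients = 297/4048 = 0.0734
RR = 0.0674 / 0.0734 = 0.92

0.92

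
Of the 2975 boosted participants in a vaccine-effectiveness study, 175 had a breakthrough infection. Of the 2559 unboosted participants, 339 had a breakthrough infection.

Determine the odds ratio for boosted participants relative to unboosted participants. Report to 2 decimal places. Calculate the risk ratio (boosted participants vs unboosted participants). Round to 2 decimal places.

odds, boosted participants = 175/2800 = 0.0625
odds, unboosted participants = 339/2220 = 0.1527
OR = 0.0625 / 0.1527 = 0.41
risk, boosted participants = 175/2975 = 0.0588
risk, unboosted participants = 339/2559 = 0.1325
RR = 0.0588 / 0.1325 = 0.44

OR = 0.41; RR = 0.44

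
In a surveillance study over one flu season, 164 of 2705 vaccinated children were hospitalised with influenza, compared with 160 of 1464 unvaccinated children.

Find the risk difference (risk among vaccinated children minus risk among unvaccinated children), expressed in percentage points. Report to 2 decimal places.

risk, vaccinated children = 164/2705 = 0.0606
risk, unvaccinated children = 160/1464 = 0.1093
risk difference = 0.0606 − 0.1093 = -0.0487 → -4.87 percentage points

-4.87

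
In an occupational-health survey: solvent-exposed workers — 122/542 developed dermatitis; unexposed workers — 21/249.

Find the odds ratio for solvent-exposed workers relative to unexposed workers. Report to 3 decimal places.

3.154

odds, solvent-exposed workers = 122/420 = 0.2905
odds, unexposed workers = 21/228 = 0.0921
OR = 0.2905 / 0.0921 = 3.154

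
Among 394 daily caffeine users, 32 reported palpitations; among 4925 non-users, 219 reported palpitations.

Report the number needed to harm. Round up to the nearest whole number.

risk, daily caffeine users = 32/394 = 0.081218
risk, non-users = 219/4925 = 0.044467
absolute risk difference = 0.036751
1 / 0.036751 = 27.210 → round up → 28

NNH: 28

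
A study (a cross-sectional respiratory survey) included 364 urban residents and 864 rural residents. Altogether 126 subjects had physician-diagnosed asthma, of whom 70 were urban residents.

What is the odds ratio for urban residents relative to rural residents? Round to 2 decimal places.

urban residents without the outcome: 364 − 70 = 294
rural residents with the outcome: 126 − 70 = 56
rural residents without the outcome: 864 − 56 = 808
OR = (70 × 808) / (294 × 56) = 56560/16464 ≈ 3.44

OR: 3.44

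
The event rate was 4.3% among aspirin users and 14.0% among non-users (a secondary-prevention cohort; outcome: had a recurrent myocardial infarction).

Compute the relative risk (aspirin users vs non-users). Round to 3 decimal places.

RR = 0.04300 / 0.14000 = 0.307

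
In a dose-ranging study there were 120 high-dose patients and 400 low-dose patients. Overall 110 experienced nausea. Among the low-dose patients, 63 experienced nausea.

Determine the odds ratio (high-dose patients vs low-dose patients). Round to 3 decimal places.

high-dose patients with the outcome: 110 − 63 = 47
high-dose patients without the outcome: 120 − 47 = 73
low-dose patients without the outcome: 400 − 63 = 337
OR = (47 × 337) / (73 × 63) = 15839/4599 ≈ 3.444

3.444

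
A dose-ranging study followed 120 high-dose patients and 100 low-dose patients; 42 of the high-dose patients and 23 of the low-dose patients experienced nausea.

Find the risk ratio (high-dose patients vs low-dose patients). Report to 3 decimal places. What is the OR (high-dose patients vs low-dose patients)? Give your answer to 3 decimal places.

RR = 1.522; OR = 1.803

risk, high-dose patients = 42/120 = 0.3500
risk, low-dose patients = 23/100 = 0.2300
RR = 0.3500 / 0.2300 = 1.522
odds, high-dose patients = 42/78 = 0.5385
odds, low-dose patients = 23/77 = 0.2987
OR = 0.5385 / 0.2987 = 1.803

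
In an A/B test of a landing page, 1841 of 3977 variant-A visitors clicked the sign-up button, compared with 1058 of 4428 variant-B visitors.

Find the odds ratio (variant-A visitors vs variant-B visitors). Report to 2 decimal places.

OR = (1841 × 3370) / (2136 × 1058) = 6204170/2259888 ≈ 2.75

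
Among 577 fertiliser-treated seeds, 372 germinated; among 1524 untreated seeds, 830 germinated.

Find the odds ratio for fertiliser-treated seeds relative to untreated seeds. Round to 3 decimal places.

odds, fertiliser-treated seeds = 372/205 = 1.8146
odds, untreated seeds = 830/694 = 1.1960
OR = 1.8146 / 1.1960 = 1.517

1.517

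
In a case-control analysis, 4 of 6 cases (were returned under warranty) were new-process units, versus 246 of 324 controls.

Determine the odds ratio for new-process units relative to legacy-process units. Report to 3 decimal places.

0.634

odds, new-process units = 4/246 = 0.01626
odds, legacy-process units = 2/78 = 0.02564
OR = 0.01626 / 0.02564 = 0.634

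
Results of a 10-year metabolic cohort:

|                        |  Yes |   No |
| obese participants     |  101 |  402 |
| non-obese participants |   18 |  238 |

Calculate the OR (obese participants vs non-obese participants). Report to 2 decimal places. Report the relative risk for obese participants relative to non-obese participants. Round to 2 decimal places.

OR = 3.32; RR = 2.86

OR = (101 × 238) / (402 × 18) = 24038/7236 ≈ 3.32
risk, obese participants = 101/503 = 0.2008
risk, non-obese participants = 18/256 = 0.0703
RR = 0.2008 / 0.0703 = 2.86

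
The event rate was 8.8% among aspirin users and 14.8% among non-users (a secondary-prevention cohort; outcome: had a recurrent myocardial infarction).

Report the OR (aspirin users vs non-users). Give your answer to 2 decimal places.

odds, aspirin users = 0.0880/0.9120 = 0.0965
odds, non-users = 0.1480/0.8520 = 0.1737
OR = 0.0965 / 0.1737 = 0.56

OR: 0.56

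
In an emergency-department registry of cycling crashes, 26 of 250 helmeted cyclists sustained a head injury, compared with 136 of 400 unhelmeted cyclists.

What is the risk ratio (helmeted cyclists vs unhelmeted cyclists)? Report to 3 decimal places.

risk, helmeted cyclists = 26/250 = 0.1040
risk, unhelmeted cyclists = 136/400 = 0.3400
RR = 0.1040 / 0.3400 = 0.306

0.306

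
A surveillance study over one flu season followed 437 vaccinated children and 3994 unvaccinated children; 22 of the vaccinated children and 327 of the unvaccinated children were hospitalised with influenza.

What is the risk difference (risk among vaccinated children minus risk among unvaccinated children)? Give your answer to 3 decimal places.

RD = -0.032

risk, vaccinated children = 22/437 = 0.0503
risk, unvaccinated children = 327/3994 = 0.0819
risk difference = 0.0503 − 0.0819 = -0.032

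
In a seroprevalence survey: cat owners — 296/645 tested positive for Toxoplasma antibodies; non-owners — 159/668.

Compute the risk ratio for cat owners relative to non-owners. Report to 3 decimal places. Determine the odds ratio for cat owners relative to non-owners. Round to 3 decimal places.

risk, cat owners = 296/645 = 0.4589
risk, non-owners = 159/668 = 0.2380
RR = 0.4589 / 0.2380 = 1.928
odds, cat owners = 296/349 = 0.8481
odds, non-owners = 159/509 = 0.3124
OR = 0.8481 / 0.3124 = 2.715

RR = 1.928; OR = 2.715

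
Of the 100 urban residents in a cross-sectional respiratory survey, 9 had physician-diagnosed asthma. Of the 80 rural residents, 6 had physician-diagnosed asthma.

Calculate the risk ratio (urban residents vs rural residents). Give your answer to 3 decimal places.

risk, urban residents = 9/100 = 0.0900
risk, rural residents = 6/80 = 0.0750
RR = 0.0900 / 0.0750 = 1.200

RR: 1.200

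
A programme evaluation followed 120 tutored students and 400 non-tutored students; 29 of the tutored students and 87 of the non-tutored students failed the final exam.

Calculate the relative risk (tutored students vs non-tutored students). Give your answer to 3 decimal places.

RR = 1.111

risk, tutored students = 29/120 = 0.2417
risk, non-tutored students = 87/400 = 0.2175
RR = 0.2417 / 0.2175 = 1.111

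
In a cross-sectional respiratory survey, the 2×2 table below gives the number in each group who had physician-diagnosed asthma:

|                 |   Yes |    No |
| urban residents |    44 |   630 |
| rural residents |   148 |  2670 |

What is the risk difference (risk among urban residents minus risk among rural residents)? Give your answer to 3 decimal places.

0.013

risk, urban residents = 44/674 = 0.0653
risk, rural residents = 148/2818 = 0.0525
risk difference = 0.0653 − 0.0525 = 0.013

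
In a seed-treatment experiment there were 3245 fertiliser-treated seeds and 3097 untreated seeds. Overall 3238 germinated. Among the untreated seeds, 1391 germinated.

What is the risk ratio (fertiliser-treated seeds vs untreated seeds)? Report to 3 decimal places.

fertiliser-treated seeds with the outcome: 3238 − 1391 = 1847
fertiliser-treated seeds without the outcome: 3245 − 1847 = 1398
untreated seeds without the outcome: 3097 − 1391 = 1706
risk, fertiliser-treated seeds = 1847/3245 = 0.5692
risk, untreated seeds = 1391/3097 = 0.4491
RR = 0.5692 / 0.4491 = 1.267

RR ≈ 1.267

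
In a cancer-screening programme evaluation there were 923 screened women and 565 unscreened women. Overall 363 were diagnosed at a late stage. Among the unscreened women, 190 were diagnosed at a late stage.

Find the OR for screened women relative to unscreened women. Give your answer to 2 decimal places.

OR = 0.46

screened women with the outcome: 363 − 190 = 173
screened women without the outcome: 923 − 173 = 750
unscreened women without the outcome: 565 − 190 = 375
odds, screened women = 173/750 = 0.2307
odds, unscreened women = 190/375 = 0.5067
OR = 0.2307 / 0.5067 = 0.46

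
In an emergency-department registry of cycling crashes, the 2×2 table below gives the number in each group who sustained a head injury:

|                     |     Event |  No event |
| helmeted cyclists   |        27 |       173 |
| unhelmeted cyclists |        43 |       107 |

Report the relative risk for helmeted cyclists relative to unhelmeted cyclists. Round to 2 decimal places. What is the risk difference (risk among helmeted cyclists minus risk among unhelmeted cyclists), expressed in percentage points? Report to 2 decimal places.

RR = 0.47; RD = -15.17

risk, helmeted cyclists = 27/200 = 0.1350
risk, unhelmeted cyclists = 43/150 = 0.2867
RR = 0.1350 / 0.2867 = 0.47
risk difference = 0.1350 − 0.2867 = -0.1517 → -15.17 percentage points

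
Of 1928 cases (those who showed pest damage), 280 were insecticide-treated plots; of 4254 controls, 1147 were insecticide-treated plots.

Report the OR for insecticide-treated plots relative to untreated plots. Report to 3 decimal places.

OR = (280 × 3107) / (1147 × 1648) = 869960/1890256 ≈ 0.460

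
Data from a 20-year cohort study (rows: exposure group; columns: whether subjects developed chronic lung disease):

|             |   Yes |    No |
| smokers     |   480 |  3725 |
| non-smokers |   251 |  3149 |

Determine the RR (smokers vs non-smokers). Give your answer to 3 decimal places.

RR: 1.546

risk, smokers = 480/4205 = 0.1141
risk, non-smokers = 251/3400 = 0.0738
RR = 0.1141 / 0.0738 = 1.546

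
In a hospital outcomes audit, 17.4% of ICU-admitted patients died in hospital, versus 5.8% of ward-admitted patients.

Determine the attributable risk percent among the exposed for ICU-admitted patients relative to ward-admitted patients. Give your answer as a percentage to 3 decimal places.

AR% = (0.1740 − 0.0580) / 0.1740 = 0.6667 → 66.667%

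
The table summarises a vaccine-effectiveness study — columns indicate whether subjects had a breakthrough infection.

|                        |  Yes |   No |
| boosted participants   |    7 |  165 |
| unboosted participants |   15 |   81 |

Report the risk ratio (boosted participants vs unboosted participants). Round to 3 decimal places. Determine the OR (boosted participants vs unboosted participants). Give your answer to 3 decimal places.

risk, boosted participants = 7/172 = 0.04070
risk, unboosted participants = 15/96 = 0.15625
RR = 0.04070 / 0.15625 = 0.260
odds, boosted participants = 7/165 = 0.04242
odds, unboosted participants = 15/81 = 0.18519
OR = 0.04242 / 0.18519 = 0.229

RR = 0.260; OR = 0.229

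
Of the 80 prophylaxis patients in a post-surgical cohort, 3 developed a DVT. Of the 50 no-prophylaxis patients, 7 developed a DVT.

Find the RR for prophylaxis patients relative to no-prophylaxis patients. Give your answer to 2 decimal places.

risk, prophylaxis patients = 3/80 = 0.03750
risk, no-prophylaxis patients = 7/50 = 0.14000
RR = 0.03750 / 0.14000 = 0.27

0.27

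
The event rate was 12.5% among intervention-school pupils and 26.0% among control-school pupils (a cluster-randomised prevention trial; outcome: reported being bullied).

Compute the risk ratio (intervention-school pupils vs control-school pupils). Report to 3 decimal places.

RR = 0.1250 / 0.2600 = 0.481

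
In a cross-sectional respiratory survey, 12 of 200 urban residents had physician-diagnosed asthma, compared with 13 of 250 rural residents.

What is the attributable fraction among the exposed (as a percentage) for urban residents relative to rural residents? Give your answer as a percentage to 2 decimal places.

AR%: 13.33%

risk, urban residents = 12/200 = 0.0600
risk, rural residents = 13/250 = 0.0520
AR% = (0.0600 − 0.0520) / 0.0600 = 0.1333 → 13.33%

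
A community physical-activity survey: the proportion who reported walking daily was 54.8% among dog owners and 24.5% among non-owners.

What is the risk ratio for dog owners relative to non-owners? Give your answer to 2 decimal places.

RR = 0.5480 / 0.2450 = 2.24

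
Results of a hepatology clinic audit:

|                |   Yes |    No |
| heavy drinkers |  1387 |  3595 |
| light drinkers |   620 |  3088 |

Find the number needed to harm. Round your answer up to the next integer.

risk, heavy drinkers = 1387/4982 = 0.278402
risk, light drinkers = 620/3708 = 0.167206
absolute risk difference = 0.111196
1 / 0.111196 = 8.993 → round up → 9

9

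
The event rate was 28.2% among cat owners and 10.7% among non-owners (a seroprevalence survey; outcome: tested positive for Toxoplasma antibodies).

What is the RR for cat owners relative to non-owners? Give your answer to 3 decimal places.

RR = 0.2820 / 0.1070 = 2.636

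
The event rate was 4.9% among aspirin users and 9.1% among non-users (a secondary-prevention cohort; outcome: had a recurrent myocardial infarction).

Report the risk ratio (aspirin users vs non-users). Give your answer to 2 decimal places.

RR = 0.04900 / 0.09100 = 0.54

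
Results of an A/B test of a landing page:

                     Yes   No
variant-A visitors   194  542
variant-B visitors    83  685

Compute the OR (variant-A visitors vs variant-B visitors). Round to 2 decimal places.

odds, variant-A visitors = 194/542 = 0.3579
odds, variant-B visitors = 83/685 = 0.1212
OR = 0.3579 / 0.1212 = 2.95

2.95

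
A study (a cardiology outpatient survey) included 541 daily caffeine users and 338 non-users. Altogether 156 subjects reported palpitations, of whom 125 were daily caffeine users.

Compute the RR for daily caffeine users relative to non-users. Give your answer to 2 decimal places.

daily caffeine users without the outcome: 541 − 125 = 416
non-users with the outcome: 156 − 125 = 31
non-users without the outcome: 338 − 31 = 307
risk, daily caffeine users = 125/541 = 0.2311
risk, non-users = 31/338 = 0.0917
RR = 0.2311 / 0.0917 = 2.52

2.52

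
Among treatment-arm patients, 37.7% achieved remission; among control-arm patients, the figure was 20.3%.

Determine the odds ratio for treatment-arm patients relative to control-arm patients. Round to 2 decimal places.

odds, treatment-arm patients = 0.3770/0.6230 = 0.6051
odds, control-arm patients = 0.2030/0.7970 = 0.2547
OR = 0.6051 / 0.2547 = 2.38

2.38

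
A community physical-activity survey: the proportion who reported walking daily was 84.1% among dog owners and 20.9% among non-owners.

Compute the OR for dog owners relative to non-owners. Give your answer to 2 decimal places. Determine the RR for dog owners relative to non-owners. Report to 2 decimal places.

odds, dog owners = 0.8410/0.1590 = 5.2893
odds, non-owners = 0.2090/0.7910 = 0.2642
OR = 5.2893 / 0.2642 = 20.02
RR = 0.8410 / 0.2090 = 4.02

OR = 20.02; RR = 4.02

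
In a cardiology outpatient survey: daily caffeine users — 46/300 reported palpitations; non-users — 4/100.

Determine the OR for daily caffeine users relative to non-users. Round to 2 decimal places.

OR = (46 × 96) / (254 × 4) = 4416/1016 ≈ 4.35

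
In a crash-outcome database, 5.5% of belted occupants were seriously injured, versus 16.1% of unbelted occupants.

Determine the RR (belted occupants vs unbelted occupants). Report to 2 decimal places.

RR = 0.0550 / 0.1610 = 0.34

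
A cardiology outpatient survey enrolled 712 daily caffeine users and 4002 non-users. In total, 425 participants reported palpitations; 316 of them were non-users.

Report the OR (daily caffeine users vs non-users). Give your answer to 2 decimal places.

2.11

daily caffeine users with the outcome: 425 − 316 = 109
daily caffeine users without the outcome: 712 − 109 = 603
non-users without the outcome: 4002 − 316 = 3686
OR = (109 × 3686) / (603 × 316) = 401774/190548 ≈ 2.11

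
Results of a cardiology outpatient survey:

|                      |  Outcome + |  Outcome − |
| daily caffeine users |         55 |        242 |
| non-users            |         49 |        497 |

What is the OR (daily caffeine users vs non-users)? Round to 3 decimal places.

odds, daily caffeine users = 55/242 = 0.2273
odds, non-users = 49/497 = 0.0986
OR = 0.2273 / 0.0986 = 2.305

OR ≈ 2.305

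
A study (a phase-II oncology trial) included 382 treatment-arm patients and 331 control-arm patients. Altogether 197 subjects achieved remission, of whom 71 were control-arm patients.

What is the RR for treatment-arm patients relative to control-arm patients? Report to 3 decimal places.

1.538

treatment-arm patients with the outcome: 197 − 71 = 126
treatment-arm patients without the outcome: 382 − 126 = 256
control-arm patients without the outcome: 331 − 71 = 260
risk, treatment-arm patients = 126/382 = 0.3298
risk, control-arm patients = 71/331 = 0.2145
RR = 0.3298 / 0.2145 = 1.538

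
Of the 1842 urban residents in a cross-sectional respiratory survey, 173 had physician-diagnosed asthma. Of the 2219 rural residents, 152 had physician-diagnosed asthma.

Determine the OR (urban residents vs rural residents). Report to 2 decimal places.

1.41

odds, urban residents = 173/1669 = 0.1037
odds, rural residents = 152/2067 = 0.0735
OR = 0.1037 / 0.0735 = 1.41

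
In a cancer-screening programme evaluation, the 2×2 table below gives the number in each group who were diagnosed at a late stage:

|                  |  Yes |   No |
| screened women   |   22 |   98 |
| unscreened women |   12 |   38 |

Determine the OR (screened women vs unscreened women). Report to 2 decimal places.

OR = (22 × 38) / (98 × 12) = 836/1176 ≈ 0.71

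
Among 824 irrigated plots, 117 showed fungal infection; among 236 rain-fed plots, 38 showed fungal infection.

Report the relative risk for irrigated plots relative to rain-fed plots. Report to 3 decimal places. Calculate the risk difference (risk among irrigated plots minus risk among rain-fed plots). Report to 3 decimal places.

risk, irrigated plots = 117/824 = 0.1420
risk, rain-fed plots = 38/236 = 0.1610
RR = 0.1420 / 0.1610 = 0.882
risk difference = 0.1420 − 0.1610 = -0.019

RR = 0.882; RD = -0.019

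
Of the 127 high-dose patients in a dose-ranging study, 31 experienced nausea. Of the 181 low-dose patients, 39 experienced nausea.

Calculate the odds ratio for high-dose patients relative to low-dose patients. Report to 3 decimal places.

OR: 1.176

odds, high-dose patients = 31/96 = 0.3229
odds, low-dose patients = 39/142 = 0.2746
OR = 0.3229 / 0.2746 = 1.176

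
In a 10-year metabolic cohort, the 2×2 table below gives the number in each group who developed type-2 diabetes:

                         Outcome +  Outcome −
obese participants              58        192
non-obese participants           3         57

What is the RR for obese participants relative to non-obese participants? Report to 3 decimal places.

4.640

risk, obese participants = 58/250 = 0.2320
risk, non-obese participants = 3/60 = 0.0500
RR = 0.2320 / 0.0500 = 4.640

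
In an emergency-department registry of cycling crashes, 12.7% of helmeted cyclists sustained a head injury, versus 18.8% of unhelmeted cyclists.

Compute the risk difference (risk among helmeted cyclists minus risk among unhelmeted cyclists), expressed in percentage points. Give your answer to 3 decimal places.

RD = -6.100

risk difference = 0.1270 − 0.1880 = -0.0610 → -6.100 percentage points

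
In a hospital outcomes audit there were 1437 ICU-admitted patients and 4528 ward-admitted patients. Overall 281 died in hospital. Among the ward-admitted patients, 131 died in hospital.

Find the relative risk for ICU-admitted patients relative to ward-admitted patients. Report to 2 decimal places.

3.61

ICU-admitted patients with the outcome: 281 − 131 = 150
ICU-admitted patients without the outcome: 1437 − 150 = 1287
ward-admitted patients without the outcome: 4528 − 131 = 4397
risk, ICU-admitted patients = 150/1437 = 0.10438
risk, ward-admitted patients = 131/4528 = 0.02893
RR = 0.10438 / 0.02893 = 3.61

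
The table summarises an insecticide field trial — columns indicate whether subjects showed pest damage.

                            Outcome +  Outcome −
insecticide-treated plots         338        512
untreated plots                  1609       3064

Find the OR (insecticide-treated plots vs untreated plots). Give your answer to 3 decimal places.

OR = (338 × 3064) / (512 × 1609) = 1035632/823808 ≈ 1.257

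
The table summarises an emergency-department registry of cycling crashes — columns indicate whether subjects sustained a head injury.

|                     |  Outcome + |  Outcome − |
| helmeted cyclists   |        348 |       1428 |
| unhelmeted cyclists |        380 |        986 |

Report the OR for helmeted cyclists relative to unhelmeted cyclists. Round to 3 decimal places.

OR = (348 × 986) / (1428 × 380) = 343128/542640 ≈ 0.632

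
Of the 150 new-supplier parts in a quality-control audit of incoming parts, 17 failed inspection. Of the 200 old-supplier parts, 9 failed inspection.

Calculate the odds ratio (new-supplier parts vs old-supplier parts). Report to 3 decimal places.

odds, new-supplier parts = 17/133 = 0.12782
odds, old-supplier parts = 9/191 = 0.04712
OR = 0.12782 / 0.04712 = 2.713

2.713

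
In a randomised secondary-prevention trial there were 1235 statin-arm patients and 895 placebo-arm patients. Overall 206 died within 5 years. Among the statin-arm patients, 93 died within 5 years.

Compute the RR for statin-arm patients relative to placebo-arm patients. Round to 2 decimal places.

0.60

statin-arm patients without the outcome: 1235 − 93 = 1142
placebo-arm patients with the outcome: 206 − 93 = 113
placebo-arm patients without the outcome: 895 − 113 = 782
risk, statin-arm patients = 93/1235 = 0.0753
risk, placebo-arm patients = 113/895 = 0.1263
RR = 0.0753 / 0.1263 = 0.60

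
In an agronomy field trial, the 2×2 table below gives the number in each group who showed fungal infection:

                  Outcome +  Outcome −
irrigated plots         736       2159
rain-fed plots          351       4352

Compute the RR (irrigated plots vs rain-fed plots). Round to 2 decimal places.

risk, irrigated plots = 736/2895 = 0.2542
risk, rain-fed plots = 351/4703 = 0.0746
RR = 0.2542 / 0.0746 = 3.41

RR: 3.41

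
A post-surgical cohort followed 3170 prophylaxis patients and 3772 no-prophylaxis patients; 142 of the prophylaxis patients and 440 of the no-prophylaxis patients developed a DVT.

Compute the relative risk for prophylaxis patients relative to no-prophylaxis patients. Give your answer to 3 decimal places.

RR = 0.384

risk, prophylaxis patients = 142/3170 = 0.04479
risk, no-prophylaxis patients = 440/3772 = 0.11665
RR = 0.04479 / 0.11665 = 0.384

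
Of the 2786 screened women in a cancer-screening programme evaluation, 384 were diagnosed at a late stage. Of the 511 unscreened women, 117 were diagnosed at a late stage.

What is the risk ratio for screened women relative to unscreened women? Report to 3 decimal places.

risk, screened women = 384/2786 = 0.1378
risk, unscreened women = 117/511 = 0.2290
RR = 0.1378 / 0.2290 = 0.602

0.602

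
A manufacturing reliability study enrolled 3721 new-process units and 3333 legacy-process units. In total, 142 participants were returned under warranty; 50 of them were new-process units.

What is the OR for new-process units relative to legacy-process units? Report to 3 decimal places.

0.480

new-process units without the outcome: 3721 − 50 = 3671
legacy-process units with the outcome: 142 − 50 = 92
legacy-process units without the outcome: 3333 − 92 = 3241
odds, new-process units = 50/3671 = 0.01362
odds, legacy-process units = 92/3241 = 0.02839
OR = 0.01362 / 0.02839 = 0.480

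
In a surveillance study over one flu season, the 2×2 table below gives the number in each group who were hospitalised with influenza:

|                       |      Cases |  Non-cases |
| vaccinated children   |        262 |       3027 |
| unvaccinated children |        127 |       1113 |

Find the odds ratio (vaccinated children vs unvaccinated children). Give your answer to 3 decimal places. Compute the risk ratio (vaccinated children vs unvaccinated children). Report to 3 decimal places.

odds, vaccinated children = 262/3027 = 0.0866
odds, unvaccinated children = 127/1113 = 0.1141
OR = 0.0866 / 0.1141 = 0.759
risk, vaccinated children = 262/3289 = 0.0797
risk, unvaccinated children = 127/1240 = 0.1024
RR = 0.0797 / 0.1024 = 0.778

OR = 0.759; RR = 0.778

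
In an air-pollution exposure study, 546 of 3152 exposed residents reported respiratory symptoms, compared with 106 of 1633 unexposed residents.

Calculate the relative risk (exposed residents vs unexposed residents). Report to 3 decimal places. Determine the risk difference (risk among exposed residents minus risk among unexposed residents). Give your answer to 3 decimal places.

RR = 2.669; RD = 0.108

risk, exposed residents = 546/3152 = 0.1732
risk, unexposed residents = 106/1633 = 0.0649
RR = 0.1732 / 0.0649 = 2.669
risk difference = 0.1732 − 0.0649 = 0.108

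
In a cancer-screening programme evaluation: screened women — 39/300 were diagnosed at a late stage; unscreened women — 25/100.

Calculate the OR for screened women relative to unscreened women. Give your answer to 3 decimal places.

odds, screened women = 39/261 = 0.1494
odds, unscreened women = 25/75 = 0.3333
OR = 0.1494 / 0.3333 = 0.448

OR: 0.448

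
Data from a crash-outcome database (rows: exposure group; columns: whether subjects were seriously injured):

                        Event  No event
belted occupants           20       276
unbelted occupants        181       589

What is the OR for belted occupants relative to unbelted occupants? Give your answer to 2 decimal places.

OR = (20 × 589) / (276 × 181) = 11780/49956 ≈ 0.24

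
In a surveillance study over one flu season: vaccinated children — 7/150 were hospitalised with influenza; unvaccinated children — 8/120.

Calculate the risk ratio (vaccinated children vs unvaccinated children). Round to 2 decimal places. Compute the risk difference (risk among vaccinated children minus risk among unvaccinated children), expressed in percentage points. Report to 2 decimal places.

risk, vaccinated children = 7/150 = 0.04667
risk, unvaccinated children = 8/120 = 0.06667
RR = 0.04667 / 0.06667 = 0.70
risk difference = 0.04667 − 0.06667 = -0.02000 → -2.00 percentage points

RR = 0.70; RD = -2.00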